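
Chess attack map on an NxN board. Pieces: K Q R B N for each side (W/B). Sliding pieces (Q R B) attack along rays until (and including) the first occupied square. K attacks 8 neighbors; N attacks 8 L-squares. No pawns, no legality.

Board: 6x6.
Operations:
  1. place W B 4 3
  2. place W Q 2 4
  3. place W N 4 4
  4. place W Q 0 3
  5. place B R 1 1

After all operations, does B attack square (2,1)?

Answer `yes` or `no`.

Op 1: place WB@(4,3)
Op 2: place WQ@(2,4)
Op 3: place WN@(4,4)
Op 4: place WQ@(0,3)
Op 5: place BR@(1,1)
Per-piece attacks for B:
  BR@(1,1): attacks (1,2) (1,3) (1,4) (1,5) (1,0) (2,1) (3,1) (4,1) (5,1) (0,1)
B attacks (2,1): yes

Answer: yes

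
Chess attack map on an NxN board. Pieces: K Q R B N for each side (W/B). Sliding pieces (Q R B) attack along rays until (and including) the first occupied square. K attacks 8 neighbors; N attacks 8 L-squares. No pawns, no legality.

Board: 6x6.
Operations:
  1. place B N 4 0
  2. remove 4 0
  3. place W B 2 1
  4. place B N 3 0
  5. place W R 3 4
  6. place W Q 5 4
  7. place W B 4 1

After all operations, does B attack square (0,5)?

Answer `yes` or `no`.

Op 1: place BN@(4,0)
Op 2: remove (4,0)
Op 3: place WB@(2,1)
Op 4: place BN@(3,0)
Op 5: place WR@(3,4)
Op 6: place WQ@(5,4)
Op 7: place WB@(4,1)
Per-piece attacks for B:
  BN@(3,0): attacks (4,2) (5,1) (2,2) (1,1)
B attacks (0,5): no

Answer: no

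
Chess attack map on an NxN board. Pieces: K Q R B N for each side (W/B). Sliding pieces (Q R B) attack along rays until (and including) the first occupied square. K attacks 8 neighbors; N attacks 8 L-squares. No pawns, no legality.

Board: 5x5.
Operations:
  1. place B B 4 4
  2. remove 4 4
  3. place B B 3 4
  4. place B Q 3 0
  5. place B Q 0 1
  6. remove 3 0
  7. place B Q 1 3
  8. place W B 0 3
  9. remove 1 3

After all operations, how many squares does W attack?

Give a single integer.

Answer: 4

Derivation:
Op 1: place BB@(4,4)
Op 2: remove (4,4)
Op 3: place BB@(3,4)
Op 4: place BQ@(3,0)
Op 5: place BQ@(0,1)
Op 6: remove (3,0)
Op 7: place BQ@(1,3)
Op 8: place WB@(0,3)
Op 9: remove (1,3)
Per-piece attacks for W:
  WB@(0,3): attacks (1,4) (1,2) (2,1) (3,0)
Union (4 distinct): (1,2) (1,4) (2,1) (3,0)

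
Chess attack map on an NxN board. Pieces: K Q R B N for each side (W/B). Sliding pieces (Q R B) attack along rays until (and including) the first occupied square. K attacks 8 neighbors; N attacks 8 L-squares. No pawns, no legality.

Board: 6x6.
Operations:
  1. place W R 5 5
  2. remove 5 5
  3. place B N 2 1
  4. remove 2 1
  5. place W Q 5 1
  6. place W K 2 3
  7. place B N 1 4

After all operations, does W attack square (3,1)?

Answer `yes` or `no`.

Op 1: place WR@(5,5)
Op 2: remove (5,5)
Op 3: place BN@(2,1)
Op 4: remove (2,1)
Op 5: place WQ@(5,1)
Op 6: place WK@(2,3)
Op 7: place BN@(1,4)
Per-piece attacks for W:
  WK@(2,3): attacks (2,4) (2,2) (3,3) (1,3) (3,4) (3,2) (1,4) (1,2)
  WQ@(5,1): attacks (5,2) (5,3) (5,4) (5,5) (5,0) (4,1) (3,1) (2,1) (1,1) (0,1) (4,2) (3,3) (2,4) (1,5) (4,0)
W attacks (3,1): yes

Answer: yes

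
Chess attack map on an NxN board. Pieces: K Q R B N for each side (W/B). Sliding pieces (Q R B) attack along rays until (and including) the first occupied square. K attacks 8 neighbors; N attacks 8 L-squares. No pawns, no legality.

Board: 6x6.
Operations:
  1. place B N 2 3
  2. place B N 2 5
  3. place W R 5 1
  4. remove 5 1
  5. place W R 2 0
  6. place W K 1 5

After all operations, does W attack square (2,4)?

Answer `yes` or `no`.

Op 1: place BN@(2,3)
Op 2: place BN@(2,5)
Op 3: place WR@(5,1)
Op 4: remove (5,1)
Op 5: place WR@(2,0)
Op 6: place WK@(1,5)
Per-piece attacks for W:
  WK@(1,5): attacks (1,4) (2,5) (0,5) (2,4) (0,4)
  WR@(2,0): attacks (2,1) (2,2) (2,3) (3,0) (4,0) (5,0) (1,0) (0,0) [ray(0,1) blocked at (2,3)]
W attacks (2,4): yes

Answer: yes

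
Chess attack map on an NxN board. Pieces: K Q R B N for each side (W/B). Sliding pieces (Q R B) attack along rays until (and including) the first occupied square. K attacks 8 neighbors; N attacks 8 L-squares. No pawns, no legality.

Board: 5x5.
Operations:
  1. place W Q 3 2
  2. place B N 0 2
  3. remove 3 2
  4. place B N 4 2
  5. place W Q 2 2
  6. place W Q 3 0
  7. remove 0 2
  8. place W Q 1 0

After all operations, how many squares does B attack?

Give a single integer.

Answer: 4

Derivation:
Op 1: place WQ@(3,2)
Op 2: place BN@(0,2)
Op 3: remove (3,2)
Op 4: place BN@(4,2)
Op 5: place WQ@(2,2)
Op 6: place WQ@(3,0)
Op 7: remove (0,2)
Op 8: place WQ@(1,0)
Per-piece attacks for B:
  BN@(4,2): attacks (3,4) (2,3) (3,0) (2,1)
Union (4 distinct): (2,1) (2,3) (3,0) (3,4)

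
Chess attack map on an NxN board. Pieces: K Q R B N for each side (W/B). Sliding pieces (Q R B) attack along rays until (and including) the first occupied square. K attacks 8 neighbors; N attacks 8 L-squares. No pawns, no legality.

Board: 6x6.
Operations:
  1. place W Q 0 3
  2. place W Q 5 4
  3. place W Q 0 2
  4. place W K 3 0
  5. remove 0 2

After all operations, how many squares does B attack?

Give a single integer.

Op 1: place WQ@(0,3)
Op 2: place WQ@(5,4)
Op 3: place WQ@(0,2)
Op 4: place WK@(3,0)
Op 5: remove (0,2)
Per-piece attacks for B:
Union (0 distinct): (none)

Answer: 0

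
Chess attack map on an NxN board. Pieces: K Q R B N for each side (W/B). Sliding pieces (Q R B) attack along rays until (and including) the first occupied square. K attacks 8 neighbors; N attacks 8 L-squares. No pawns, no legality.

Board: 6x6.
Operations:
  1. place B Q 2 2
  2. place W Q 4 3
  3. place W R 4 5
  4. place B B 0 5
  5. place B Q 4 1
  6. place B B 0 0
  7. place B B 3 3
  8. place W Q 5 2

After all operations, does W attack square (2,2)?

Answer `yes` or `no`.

Op 1: place BQ@(2,2)
Op 2: place WQ@(4,3)
Op 3: place WR@(4,5)
Op 4: place BB@(0,5)
Op 5: place BQ@(4,1)
Op 6: place BB@(0,0)
Op 7: place BB@(3,3)
Op 8: place WQ@(5,2)
Per-piece attacks for W:
  WQ@(4,3): attacks (4,4) (4,5) (4,2) (4,1) (5,3) (3,3) (5,4) (5,2) (3,4) (2,5) (3,2) (2,1) (1,0) [ray(0,1) blocked at (4,5); ray(0,-1) blocked at (4,1); ray(-1,0) blocked at (3,3); ray(1,-1) blocked at (5,2)]
  WR@(4,5): attacks (4,4) (4,3) (5,5) (3,5) (2,5) (1,5) (0,5) [ray(0,-1) blocked at (4,3); ray(-1,0) blocked at (0,5)]
  WQ@(5,2): attacks (5,3) (5,4) (5,5) (5,1) (5,0) (4,2) (3,2) (2,2) (4,3) (4,1) [ray(-1,0) blocked at (2,2); ray(-1,1) blocked at (4,3); ray(-1,-1) blocked at (4,1)]
W attacks (2,2): yes

Answer: yes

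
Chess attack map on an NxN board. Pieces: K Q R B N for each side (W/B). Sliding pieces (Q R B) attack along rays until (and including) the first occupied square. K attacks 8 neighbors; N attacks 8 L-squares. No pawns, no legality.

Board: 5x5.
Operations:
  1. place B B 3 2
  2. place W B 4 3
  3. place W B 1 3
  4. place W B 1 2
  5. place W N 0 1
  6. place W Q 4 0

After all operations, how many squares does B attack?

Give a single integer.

Op 1: place BB@(3,2)
Op 2: place WB@(4,3)
Op 3: place WB@(1,3)
Op 4: place WB@(1,2)
Op 5: place WN@(0,1)
Op 6: place WQ@(4,0)
Per-piece attacks for B:
  BB@(3,2): attacks (4,3) (4,1) (2,3) (1,4) (2,1) (1,0) [ray(1,1) blocked at (4,3)]
Union (6 distinct): (1,0) (1,4) (2,1) (2,3) (4,1) (4,3)

Answer: 6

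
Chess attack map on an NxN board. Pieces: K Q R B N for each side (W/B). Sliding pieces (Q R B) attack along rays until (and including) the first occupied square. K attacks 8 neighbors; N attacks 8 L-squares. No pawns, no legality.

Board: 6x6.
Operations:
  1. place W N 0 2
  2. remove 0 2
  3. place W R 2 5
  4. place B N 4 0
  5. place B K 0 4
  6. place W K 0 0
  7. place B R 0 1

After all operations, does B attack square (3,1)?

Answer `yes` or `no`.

Op 1: place WN@(0,2)
Op 2: remove (0,2)
Op 3: place WR@(2,5)
Op 4: place BN@(4,0)
Op 5: place BK@(0,4)
Op 6: place WK@(0,0)
Op 7: place BR@(0,1)
Per-piece attacks for B:
  BR@(0,1): attacks (0,2) (0,3) (0,4) (0,0) (1,1) (2,1) (3,1) (4,1) (5,1) [ray(0,1) blocked at (0,4); ray(0,-1) blocked at (0,0)]
  BK@(0,4): attacks (0,5) (0,3) (1,4) (1,5) (1,3)
  BN@(4,0): attacks (5,2) (3,2) (2,1)
B attacks (3,1): yes

Answer: yes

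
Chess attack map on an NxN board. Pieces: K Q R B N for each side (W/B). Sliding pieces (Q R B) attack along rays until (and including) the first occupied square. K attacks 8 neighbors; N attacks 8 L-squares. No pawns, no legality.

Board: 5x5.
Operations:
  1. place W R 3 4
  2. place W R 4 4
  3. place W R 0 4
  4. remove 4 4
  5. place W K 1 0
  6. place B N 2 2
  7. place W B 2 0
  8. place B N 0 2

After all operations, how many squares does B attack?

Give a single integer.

Op 1: place WR@(3,4)
Op 2: place WR@(4,4)
Op 3: place WR@(0,4)
Op 4: remove (4,4)
Op 5: place WK@(1,0)
Op 6: place BN@(2,2)
Op 7: place WB@(2,0)
Op 8: place BN@(0,2)
Per-piece attacks for B:
  BN@(0,2): attacks (1,4) (2,3) (1,0) (2,1)
  BN@(2,2): attacks (3,4) (4,3) (1,4) (0,3) (3,0) (4,1) (1,0) (0,1)
Union (10 distinct): (0,1) (0,3) (1,0) (1,4) (2,1) (2,3) (3,0) (3,4) (4,1) (4,3)

Answer: 10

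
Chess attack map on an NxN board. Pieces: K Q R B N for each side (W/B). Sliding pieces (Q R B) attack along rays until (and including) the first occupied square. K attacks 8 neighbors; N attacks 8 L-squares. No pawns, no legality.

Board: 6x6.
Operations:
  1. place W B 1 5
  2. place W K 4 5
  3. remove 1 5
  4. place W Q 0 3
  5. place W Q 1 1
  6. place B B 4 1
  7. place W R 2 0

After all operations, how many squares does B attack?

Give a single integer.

Op 1: place WB@(1,5)
Op 2: place WK@(4,5)
Op 3: remove (1,5)
Op 4: place WQ@(0,3)
Op 5: place WQ@(1,1)
Op 6: place BB@(4,1)
Op 7: place WR@(2,0)
Per-piece attacks for B:
  BB@(4,1): attacks (5,2) (5,0) (3,2) (2,3) (1,4) (0,5) (3,0)
Union (7 distinct): (0,5) (1,4) (2,3) (3,0) (3,2) (5,0) (5,2)

Answer: 7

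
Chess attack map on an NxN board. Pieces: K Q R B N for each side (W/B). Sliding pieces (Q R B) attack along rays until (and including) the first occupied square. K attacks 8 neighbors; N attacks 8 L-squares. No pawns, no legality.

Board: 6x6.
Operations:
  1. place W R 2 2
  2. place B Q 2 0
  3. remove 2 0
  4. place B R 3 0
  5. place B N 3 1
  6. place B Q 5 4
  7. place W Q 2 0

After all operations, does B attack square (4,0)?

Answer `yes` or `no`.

Op 1: place WR@(2,2)
Op 2: place BQ@(2,0)
Op 3: remove (2,0)
Op 4: place BR@(3,0)
Op 5: place BN@(3,1)
Op 6: place BQ@(5,4)
Op 7: place WQ@(2,0)
Per-piece attacks for B:
  BR@(3,0): attacks (3,1) (4,0) (5,0) (2,0) [ray(0,1) blocked at (3,1); ray(-1,0) blocked at (2,0)]
  BN@(3,1): attacks (4,3) (5,2) (2,3) (1,2) (5,0) (1,0)
  BQ@(5,4): attacks (5,5) (5,3) (5,2) (5,1) (5,0) (4,4) (3,4) (2,4) (1,4) (0,4) (4,5) (4,3) (3,2) (2,1) (1,0)
B attacks (4,0): yes

Answer: yes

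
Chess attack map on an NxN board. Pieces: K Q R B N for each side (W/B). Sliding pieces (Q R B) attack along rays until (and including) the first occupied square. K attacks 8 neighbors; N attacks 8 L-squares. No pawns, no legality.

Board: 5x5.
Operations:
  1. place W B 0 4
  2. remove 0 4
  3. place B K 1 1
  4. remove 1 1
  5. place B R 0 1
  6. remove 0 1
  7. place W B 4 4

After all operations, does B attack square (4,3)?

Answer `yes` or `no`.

Op 1: place WB@(0,4)
Op 2: remove (0,4)
Op 3: place BK@(1,1)
Op 4: remove (1,1)
Op 5: place BR@(0,1)
Op 6: remove (0,1)
Op 7: place WB@(4,4)
Per-piece attacks for B:
B attacks (4,3): no

Answer: no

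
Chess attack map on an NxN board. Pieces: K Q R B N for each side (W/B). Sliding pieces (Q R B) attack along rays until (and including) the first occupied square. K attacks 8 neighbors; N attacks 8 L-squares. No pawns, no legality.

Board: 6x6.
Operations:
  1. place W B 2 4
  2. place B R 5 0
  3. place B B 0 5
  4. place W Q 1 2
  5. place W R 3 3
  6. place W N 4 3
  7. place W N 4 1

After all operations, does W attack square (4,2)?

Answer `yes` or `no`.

Op 1: place WB@(2,4)
Op 2: place BR@(5,0)
Op 3: place BB@(0,5)
Op 4: place WQ@(1,2)
Op 5: place WR@(3,3)
Op 6: place WN@(4,3)
Op 7: place WN@(4,1)
Per-piece attacks for W:
  WQ@(1,2): attacks (1,3) (1,4) (1,5) (1,1) (1,0) (2,2) (3,2) (4,2) (5,2) (0,2) (2,3) (3,4) (4,5) (2,1) (3,0) (0,3) (0,1)
  WB@(2,4): attacks (3,5) (3,3) (1,5) (1,3) (0,2) [ray(1,-1) blocked at (3,3)]
  WR@(3,3): attacks (3,4) (3,5) (3,2) (3,1) (3,0) (4,3) (2,3) (1,3) (0,3) [ray(1,0) blocked at (4,3)]
  WN@(4,1): attacks (5,3) (3,3) (2,2) (2,0)
  WN@(4,3): attacks (5,5) (3,5) (2,4) (5,1) (3,1) (2,2)
W attacks (4,2): yes

Answer: yes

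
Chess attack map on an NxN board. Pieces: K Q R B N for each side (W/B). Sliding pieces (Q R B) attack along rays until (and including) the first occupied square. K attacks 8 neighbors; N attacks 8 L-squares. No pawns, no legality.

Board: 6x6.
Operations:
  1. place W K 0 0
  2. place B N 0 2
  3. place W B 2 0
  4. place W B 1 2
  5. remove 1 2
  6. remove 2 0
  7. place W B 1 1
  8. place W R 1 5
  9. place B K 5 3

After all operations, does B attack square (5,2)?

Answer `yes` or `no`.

Answer: yes

Derivation:
Op 1: place WK@(0,0)
Op 2: place BN@(0,2)
Op 3: place WB@(2,0)
Op 4: place WB@(1,2)
Op 5: remove (1,2)
Op 6: remove (2,0)
Op 7: place WB@(1,1)
Op 8: place WR@(1,5)
Op 9: place BK@(5,3)
Per-piece attacks for B:
  BN@(0,2): attacks (1,4) (2,3) (1,0) (2,1)
  BK@(5,3): attacks (5,4) (5,2) (4,3) (4,4) (4,2)
B attacks (5,2): yes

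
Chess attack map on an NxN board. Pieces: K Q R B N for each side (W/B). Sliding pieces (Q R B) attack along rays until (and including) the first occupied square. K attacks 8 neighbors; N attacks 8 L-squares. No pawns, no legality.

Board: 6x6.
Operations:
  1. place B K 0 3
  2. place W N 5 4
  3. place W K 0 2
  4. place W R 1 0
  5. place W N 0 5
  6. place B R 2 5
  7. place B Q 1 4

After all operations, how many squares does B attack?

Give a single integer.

Op 1: place BK@(0,3)
Op 2: place WN@(5,4)
Op 3: place WK@(0,2)
Op 4: place WR@(1,0)
Op 5: place WN@(0,5)
Op 6: place BR@(2,5)
Op 7: place BQ@(1,4)
Per-piece attacks for B:
  BK@(0,3): attacks (0,4) (0,2) (1,3) (1,4) (1,2)
  BQ@(1,4): attacks (1,5) (1,3) (1,2) (1,1) (1,0) (2,4) (3,4) (4,4) (5,4) (0,4) (2,5) (2,3) (3,2) (4,1) (5,0) (0,5) (0,3) [ray(0,-1) blocked at (1,0); ray(1,0) blocked at (5,4); ray(1,1) blocked at (2,5); ray(-1,1) blocked at (0,5); ray(-1,-1) blocked at (0,3)]
  BR@(2,5): attacks (2,4) (2,3) (2,2) (2,1) (2,0) (3,5) (4,5) (5,5) (1,5) (0,5) [ray(-1,0) blocked at (0,5)]
Union (25 distinct): (0,2) (0,3) (0,4) (0,5) (1,0) (1,1) (1,2) (1,3) (1,4) (1,5) (2,0) (2,1) (2,2) (2,3) (2,4) (2,5) (3,2) (3,4) (3,5) (4,1) (4,4) (4,5) (5,0) (5,4) (5,5)

Answer: 25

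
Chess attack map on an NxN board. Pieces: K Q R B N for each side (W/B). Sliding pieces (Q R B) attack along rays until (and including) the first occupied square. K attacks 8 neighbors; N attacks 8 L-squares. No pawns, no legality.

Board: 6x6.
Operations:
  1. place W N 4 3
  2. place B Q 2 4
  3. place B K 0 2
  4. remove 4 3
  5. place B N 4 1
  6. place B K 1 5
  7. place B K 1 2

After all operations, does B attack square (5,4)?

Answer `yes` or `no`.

Op 1: place WN@(4,3)
Op 2: place BQ@(2,4)
Op 3: place BK@(0,2)
Op 4: remove (4,3)
Op 5: place BN@(4,1)
Op 6: place BK@(1,5)
Op 7: place BK@(1,2)
Per-piece attacks for B:
  BK@(0,2): attacks (0,3) (0,1) (1,2) (1,3) (1,1)
  BK@(1,2): attacks (1,3) (1,1) (2,2) (0,2) (2,3) (2,1) (0,3) (0,1)
  BK@(1,5): attacks (1,4) (2,5) (0,5) (2,4) (0,4)
  BQ@(2,4): attacks (2,5) (2,3) (2,2) (2,1) (2,0) (3,4) (4,4) (5,4) (1,4) (0,4) (3,5) (3,3) (4,2) (5,1) (1,5) (1,3) (0,2) [ray(-1,1) blocked at (1,5); ray(-1,-1) blocked at (0,2)]
  BN@(4,1): attacks (5,3) (3,3) (2,2) (2,0)
B attacks (5,4): yes

Answer: yes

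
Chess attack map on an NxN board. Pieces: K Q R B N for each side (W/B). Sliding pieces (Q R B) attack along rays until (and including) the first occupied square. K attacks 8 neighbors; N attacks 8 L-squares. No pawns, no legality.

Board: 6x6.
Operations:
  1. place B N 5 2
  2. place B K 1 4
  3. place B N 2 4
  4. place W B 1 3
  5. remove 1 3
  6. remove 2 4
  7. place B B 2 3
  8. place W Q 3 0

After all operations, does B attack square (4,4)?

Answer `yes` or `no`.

Op 1: place BN@(5,2)
Op 2: place BK@(1,4)
Op 3: place BN@(2,4)
Op 4: place WB@(1,3)
Op 5: remove (1,3)
Op 6: remove (2,4)
Op 7: place BB@(2,3)
Op 8: place WQ@(3,0)
Per-piece attacks for B:
  BK@(1,4): attacks (1,5) (1,3) (2,4) (0,4) (2,5) (2,3) (0,5) (0,3)
  BB@(2,3): attacks (3,4) (4,5) (3,2) (4,1) (5,0) (1,4) (1,2) (0,1) [ray(-1,1) blocked at (1,4)]
  BN@(5,2): attacks (4,4) (3,3) (4,0) (3,1)
B attacks (4,4): yes

Answer: yes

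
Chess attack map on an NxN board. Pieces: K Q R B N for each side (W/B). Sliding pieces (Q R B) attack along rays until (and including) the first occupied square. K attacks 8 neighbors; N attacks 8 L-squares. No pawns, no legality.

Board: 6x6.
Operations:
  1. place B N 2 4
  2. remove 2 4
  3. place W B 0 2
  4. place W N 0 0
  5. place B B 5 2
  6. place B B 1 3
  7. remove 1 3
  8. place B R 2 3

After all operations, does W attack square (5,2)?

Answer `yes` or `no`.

Op 1: place BN@(2,4)
Op 2: remove (2,4)
Op 3: place WB@(0,2)
Op 4: place WN@(0,0)
Op 5: place BB@(5,2)
Op 6: place BB@(1,3)
Op 7: remove (1,3)
Op 8: place BR@(2,3)
Per-piece attacks for W:
  WN@(0,0): attacks (1,2) (2,1)
  WB@(0,2): attacks (1,3) (2,4) (3,5) (1,1) (2,0)
W attacks (5,2): no

Answer: no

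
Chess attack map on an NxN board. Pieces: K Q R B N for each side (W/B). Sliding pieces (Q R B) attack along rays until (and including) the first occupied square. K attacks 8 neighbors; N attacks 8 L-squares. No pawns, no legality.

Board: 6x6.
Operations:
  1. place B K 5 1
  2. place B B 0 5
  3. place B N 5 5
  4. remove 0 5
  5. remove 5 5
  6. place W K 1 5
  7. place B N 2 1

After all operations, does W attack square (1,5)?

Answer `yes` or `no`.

Answer: no

Derivation:
Op 1: place BK@(5,1)
Op 2: place BB@(0,5)
Op 3: place BN@(5,5)
Op 4: remove (0,5)
Op 5: remove (5,5)
Op 6: place WK@(1,5)
Op 7: place BN@(2,1)
Per-piece attacks for W:
  WK@(1,5): attacks (1,4) (2,5) (0,5) (2,4) (0,4)
W attacks (1,5): no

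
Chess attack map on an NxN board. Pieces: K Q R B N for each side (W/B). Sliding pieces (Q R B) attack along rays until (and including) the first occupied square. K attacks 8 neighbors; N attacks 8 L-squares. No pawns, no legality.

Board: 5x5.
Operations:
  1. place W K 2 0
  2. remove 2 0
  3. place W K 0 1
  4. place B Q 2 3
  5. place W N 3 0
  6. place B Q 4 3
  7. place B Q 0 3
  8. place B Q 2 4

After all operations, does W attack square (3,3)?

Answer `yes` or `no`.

Op 1: place WK@(2,0)
Op 2: remove (2,0)
Op 3: place WK@(0,1)
Op 4: place BQ@(2,3)
Op 5: place WN@(3,0)
Op 6: place BQ@(4,3)
Op 7: place BQ@(0,3)
Op 8: place BQ@(2,4)
Per-piece attacks for W:
  WK@(0,1): attacks (0,2) (0,0) (1,1) (1,2) (1,0)
  WN@(3,0): attacks (4,2) (2,2) (1,1)
W attacks (3,3): no

Answer: no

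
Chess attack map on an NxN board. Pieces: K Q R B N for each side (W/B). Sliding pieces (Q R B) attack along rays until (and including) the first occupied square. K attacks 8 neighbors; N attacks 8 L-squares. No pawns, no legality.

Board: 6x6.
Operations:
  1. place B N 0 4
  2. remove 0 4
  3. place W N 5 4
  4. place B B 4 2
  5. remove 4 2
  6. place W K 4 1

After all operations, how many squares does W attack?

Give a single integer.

Answer: 10

Derivation:
Op 1: place BN@(0,4)
Op 2: remove (0,4)
Op 3: place WN@(5,4)
Op 4: place BB@(4,2)
Op 5: remove (4,2)
Op 6: place WK@(4,1)
Per-piece attacks for W:
  WK@(4,1): attacks (4,2) (4,0) (5,1) (3,1) (5,2) (5,0) (3,2) (3,0)
  WN@(5,4): attacks (3,5) (4,2) (3,3)
Union (10 distinct): (3,0) (3,1) (3,2) (3,3) (3,5) (4,0) (4,2) (5,0) (5,1) (5,2)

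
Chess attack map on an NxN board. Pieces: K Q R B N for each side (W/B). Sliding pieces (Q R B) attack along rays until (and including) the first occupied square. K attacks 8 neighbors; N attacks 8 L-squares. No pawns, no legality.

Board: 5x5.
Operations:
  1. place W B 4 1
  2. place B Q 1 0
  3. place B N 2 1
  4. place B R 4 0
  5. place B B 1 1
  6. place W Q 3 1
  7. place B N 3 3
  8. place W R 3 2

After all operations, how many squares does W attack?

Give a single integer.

Answer: 14

Derivation:
Op 1: place WB@(4,1)
Op 2: place BQ@(1,0)
Op 3: place BN@(2,1)
Op 4: place BR@(4,0)
Op 5: place BB@(1,1)
Op 6: place WQ@(3,1)
Op 7: place BN@(3,3)
Op 8: place WR@(3,2)
Per-piece attacks for W:
  WQ@(3,1): attacks (3,2) (3,0) (4,1) (2,1) (4,2) (4,0) (2,2) (1,3) (0,4) (2,0) [ray(0,1) blocked at (3,2); ray(1,0) blocked at (4,1); ray(-1,0) blocked at (2,1); ray(1,-1) blocked at (4,0)]
  WR@(3,2): attacks (3,3) (3,1) (4,2) (2,2) (1,2) (0,2) [ray(0,1) blocked at (3,3); ray(0,-1) blocked at (3,1)]
  WB@(4,1): attacks (3,2) (3,0) [ray(-1,1) blocked at (3,2)]
Union (14 distinct): (0,2) (0,4) (1,2) (1,3) (2,0) (2,1) (2,2) (3,0) (3,1) (3,2) (3,3) (4,0) (4,1) (4,2)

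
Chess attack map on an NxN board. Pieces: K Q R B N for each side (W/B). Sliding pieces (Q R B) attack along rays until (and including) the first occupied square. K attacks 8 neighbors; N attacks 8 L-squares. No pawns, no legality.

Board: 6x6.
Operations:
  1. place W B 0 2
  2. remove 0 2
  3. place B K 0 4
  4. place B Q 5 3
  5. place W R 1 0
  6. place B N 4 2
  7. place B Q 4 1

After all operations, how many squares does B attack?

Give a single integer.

Op 1: place WB@(0,2)
Op 2: remove (0,2)
Op 3: place BK@(0,4)
Op 4: place BQ@(5,3)
Op 5: place WR@(1,0)
Op 6: place BN@(4,2)
Op 7: place BQ@(4,1)
Per-piece attacks for B:
  BK@(0,4): attacks (0,5) (0,3) (1,4) (1,5) (1,3)
  BQ@(4,1): attacks (4,2) (4,0) (5,1) (3,1) (2,1) (1,1) (0,1) (5,2) (5,0) (3,2) (2,3) (1,4) (0,5) (3,0) [ray(0,1) blocked at (4,2)]
  BN@(4,2): attacks (5,4) (3,4) (2,3) (5,0) (3,0) (2,1)
  BQ@(5,3): attacks (5,4) (5,5) (5,2) (5,1) (5,0) (4,3) (3,3) (2,3) (1,3) (0,3) (4,4) (3,5) (4,2) [ray(-1,-1) blocked at (4,2)]
Union (24 distinct): (0,1) (0,3) (0,5) (1,1) (1,3) (1,4) (1,5) (2,1) (2,3) (3,0) (3,1) (3,2) (3,3) (3,4) (3,5) (4,0) (4,2) (4,3) (4,4) (5,0) (5,1) (5,2) (5,4) (5,5)

Answer: 24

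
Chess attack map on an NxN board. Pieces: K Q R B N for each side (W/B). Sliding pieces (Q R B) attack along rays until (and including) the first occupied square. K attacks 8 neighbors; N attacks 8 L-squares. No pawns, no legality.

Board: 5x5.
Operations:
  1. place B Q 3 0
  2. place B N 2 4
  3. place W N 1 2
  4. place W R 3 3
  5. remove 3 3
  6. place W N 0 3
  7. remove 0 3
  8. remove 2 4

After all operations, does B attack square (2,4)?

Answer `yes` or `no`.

Op 1: place BQ@(3,0)
Op 2: place BN@(2,4)
Op 3: place WN@(1,2)
Op 4: place WR@(3,3)
Op 5: remove (3,3)
Op 6: place WN@(0,3)
Op 7: remove (0,3)
Op 8: remove (2,4)
Per-piece attacks for B:
  BQ@(3,0): attacks (3,1) (3,2) (3,3) (3,4) (4,0) (2,0) (1,0) (0,0) (4,1) (2,1) (1,2) [ray(-1,1) blocked at (1,2)]
B attacks (2,4): no

Answer: no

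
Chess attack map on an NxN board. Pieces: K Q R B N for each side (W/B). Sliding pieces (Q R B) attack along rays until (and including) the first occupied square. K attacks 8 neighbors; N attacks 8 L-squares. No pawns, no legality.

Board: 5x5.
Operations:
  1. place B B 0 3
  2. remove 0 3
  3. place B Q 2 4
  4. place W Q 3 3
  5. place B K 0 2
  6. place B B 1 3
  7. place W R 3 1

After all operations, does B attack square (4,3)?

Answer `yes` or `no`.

Op 1: place BB@(0,3)
Op 2: remove (0,3)
Op 3: place BQ@(2,4)
Op 4: place WQ@(3,3)
Op 5: place BK@(0,2)
Op 6: place BB@(1,3)
Op 7: place WR@(3,1)
Per-piece attacks for B:
  BK@(0,2): attacks (0,3) (0,1) (1,2) (1,3) (1,1)
  BB@(1,3): attacks (2,4) (2,2) (3,1) (0,4) (0,2) [ray(1,1) blocked at (2,4); ray(1,-1) blocked at (3,1); ray(-1,-1) blocked at (0,2)]
  BQ@(2,4): attacks (2,3) (2,2) (2,1) (2,0) (3,4) (4,4) (1,4) (0,4) (3,3) (1,3) [ray(1,-1) blocked at (3,3); ray(-1,-1) blocked at (1,3)]
B attacks (4,3): no

Answer: no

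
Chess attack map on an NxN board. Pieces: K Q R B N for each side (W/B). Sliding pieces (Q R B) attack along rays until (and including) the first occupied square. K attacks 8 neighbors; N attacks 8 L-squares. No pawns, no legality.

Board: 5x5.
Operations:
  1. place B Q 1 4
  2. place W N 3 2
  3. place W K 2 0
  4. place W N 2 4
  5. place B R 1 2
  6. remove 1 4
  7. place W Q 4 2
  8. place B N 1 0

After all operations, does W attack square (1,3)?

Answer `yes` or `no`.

Op 1: place BQ@(1,4)
Op 2: place WN@(3,2)
Op 3: place WK@(2,0)
Op 4: place WN@(2,4)
Op 5: place BR@(1,2)
Op 6: remove (1,4)
Op 7: place WQ@(4,2)
Op 8: place BN@(1,0)
Per-piece attacks for W:
  WK@(2,0): attacks (2,1) (3,0) (1,0) (3,1) (1,1)
  WN@(2,4): attacks (3,2) (4,3) (1,2) (0,3)
  WN@(3,2): attacks (4,4) (2,4) (1,3) (4,0) (2,0) (1,1)
  WQ@(4,2): attacks (4,3) (4,4) (4,1) (4,0) (3,2) (3,3) (2,4) (3,1) (2,0) [ray(-1,0) blocked at (3,2); ray(-1,1) blocked at (2,4); ray(-1,-1) blocked at (2,0)]
W attacks (1,3): yes

Answer: yes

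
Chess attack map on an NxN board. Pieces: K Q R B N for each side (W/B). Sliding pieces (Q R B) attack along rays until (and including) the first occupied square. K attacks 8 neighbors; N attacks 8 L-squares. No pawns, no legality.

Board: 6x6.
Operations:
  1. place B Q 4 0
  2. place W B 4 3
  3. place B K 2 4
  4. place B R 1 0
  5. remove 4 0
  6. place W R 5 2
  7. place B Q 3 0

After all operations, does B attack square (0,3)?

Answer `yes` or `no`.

Answer: yes

Derivation:
Op 1: place BQ@(4,0)
Op 2: place WB@(4,3)
Op 3: place BK@(2,4)
Op 4: place BR@(1,0)
Op 5: remove (4,0)
Op 6: place WR@(5,2)
Op 7: place BQ@(3,0)
Per-piece attacks for B:
  BR@(1,0): attacks (1,1) (1,2) (1,3) (1,4) (1,5) (2,0) (3,0) (0,0) [ray(1,0) blocked at (3,0)]
  BK@(2,4): attacks (2,5) (2,3) (3,4) (1,4) (3,5) (3,3) (1,5) (1,3)
  BQ@(3,0): attacks (3,1) (3,2) (3,3) (3,4) (3,5) (4,0) (5,0) (2,0) (1,0) (4,1) (5,2) (2,1) (1,2) (0,3) [ray(-1,0) blocked at (1,0); ray(1,1) blocked at (5,2)]
B attacks (0,3): yes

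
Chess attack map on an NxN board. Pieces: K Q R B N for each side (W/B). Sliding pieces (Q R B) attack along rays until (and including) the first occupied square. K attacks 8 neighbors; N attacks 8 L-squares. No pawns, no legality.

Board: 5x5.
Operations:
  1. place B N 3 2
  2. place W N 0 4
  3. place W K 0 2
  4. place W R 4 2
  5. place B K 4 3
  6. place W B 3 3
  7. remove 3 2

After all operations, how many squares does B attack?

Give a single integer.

Op 1: place BN@(3,2)
Op 2: place WN@(0,4)
Op 3: place WK@(0,2)
Op 4: place WR@(4,2)
Op 5: place BK@(4,3)
Op 6: place WB@(3,3)
Op 7: remove (3,2)
Per-piece attacks for B:
  BK@(4,3): attacks (4,4) (4,2) (3,3) (3,4) (3,2)
Union (5 distinct): (3,2) (3,3) (3,4) (4,2) (4,4)

Answer: 5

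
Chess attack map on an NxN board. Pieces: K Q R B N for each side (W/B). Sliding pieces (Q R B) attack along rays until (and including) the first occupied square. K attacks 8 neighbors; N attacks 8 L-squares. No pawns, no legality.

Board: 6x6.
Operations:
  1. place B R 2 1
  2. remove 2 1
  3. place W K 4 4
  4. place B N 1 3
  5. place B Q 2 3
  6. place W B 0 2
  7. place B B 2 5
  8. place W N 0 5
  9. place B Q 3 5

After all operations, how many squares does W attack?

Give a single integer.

Op 1: place BR@(2,1)
Op 2: remove (2,1)
Op 3: place WK@(4,4)
Op 4: place BN@(1,3)
Op 5: place BQ@(2,3)
Op 6: place WB@(0,2)
Op 7: place BB@(2,5)
Op 8: place WN@(0,5)
Op 9: place BQ@(3,5)
Per-piece attacks for W:
  WB@(0,2): attacks (1,3) (1,1) (2,0) [ray(1,1) blocked at (1,3)]
  WN@(0,5): attacks (1,3) (2,4)
  WK@(4,4): attacks (4,5) (4,3) (5,4) (3,4) (5,5) (5,3) (3,5) (3,3)
Union (12 distinct): (1,1) (1,3) (2,0) (2,4) (3,3) (3,4) (3,5) (4,3) (4,5) (5,3) (5,4) (5,5)

Answer: 12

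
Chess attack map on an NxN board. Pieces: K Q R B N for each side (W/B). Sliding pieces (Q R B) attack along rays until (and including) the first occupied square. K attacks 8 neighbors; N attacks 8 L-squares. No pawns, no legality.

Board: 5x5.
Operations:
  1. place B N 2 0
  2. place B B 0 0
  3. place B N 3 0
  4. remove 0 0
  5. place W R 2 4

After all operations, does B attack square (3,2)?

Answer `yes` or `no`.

Op 1: place BN@(2,0)
Op 2: place BB@(0,0)
Op 3: place BN@(3,0)
Op 4: remove (0,0)
Op 5: place WR@(2,4)
Per-piece attacks for B:
  BN@(2,0): attacks (3,2) (4,1) (1,2) (0,1)
  BN@(3,0): attacks (4,2) (2,2) (1,1)
B attacks (3,2): yes

Answer: yes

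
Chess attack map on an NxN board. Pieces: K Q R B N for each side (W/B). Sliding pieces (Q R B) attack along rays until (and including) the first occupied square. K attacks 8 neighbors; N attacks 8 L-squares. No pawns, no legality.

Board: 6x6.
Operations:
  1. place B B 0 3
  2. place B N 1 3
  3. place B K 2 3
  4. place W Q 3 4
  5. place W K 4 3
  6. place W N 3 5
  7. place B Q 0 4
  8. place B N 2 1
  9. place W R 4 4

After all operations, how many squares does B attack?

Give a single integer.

Answer: 18

Derivation:
Op 1: place BB@(0,3)
Op 2: place BN@(1,3)
Op 3: place BK@(2,3)
Op 4: place WQ@(3,4)
Op 5: place WK@(4,3)
Op 6: place WN@(3,5)
Op 7: place BQ@(0,4)
Op 8: place BN@(2,1)
Op 9: place WR@(4,4)
Per-piece attacks for B:
  BB@(0,3): attacks (1,4) (2,5) (1,2) (2,1) [ray(1,-1) blocked at (2,1)]
  BQ@(0,4): attacks (0,5) (0,3) (1,4) (2,4) (3,4) (1,5) (1,3) [ray(0,-1) blocked at (0,3); ray(1,0) blocked at (3,4); ray(1,-1) blocked at (1,3)]
  BN@(1,3): attacks (2,5) (3,4) (0,5) (2,1) (3,2) (0,1)
  BN@(2,1): attacks (3,3) (4,2) (1,3) (0,2) (4,0) (0,0)
  BK@(2,3): attacks (2,4) (2,2) (3,3) (1,3) (3,4) (3,2) (1,4) (1,2)
Union (18 distinct): (0,0) (0,1) (0,2) (0,3) (0,5) (1,2) (1,3) (1,4) (1,5) (2,1) (2,2) (2,4) (2,5) (3,2) (3,3) (3,4) (4,0) (4,2)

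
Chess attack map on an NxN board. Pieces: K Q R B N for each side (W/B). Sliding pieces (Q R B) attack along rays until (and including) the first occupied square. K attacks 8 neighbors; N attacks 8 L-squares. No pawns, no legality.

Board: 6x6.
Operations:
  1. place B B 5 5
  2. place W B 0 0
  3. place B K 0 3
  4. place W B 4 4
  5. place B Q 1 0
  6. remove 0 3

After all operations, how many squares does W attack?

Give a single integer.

Op 1: place BB@(5,5)
Op 2: place WB@(0,0)
Op 3: place BK@(0,3)
Op 4: place WB@(4,4)
Op 5: place BQ@(1,0)
Op 6: remove (0,3)
Per-piece attacks for W:
  WB@(0,0): attacks (1,1) (2,2) (3,3) (4,4) [ray(1,1) blocked at (4,4)]
  WB@(4,4): attacks (5,5) (5,3) (3,5) (3,3) (2,2) (1,1) (0,0) [ray(1,1) blocked at (5,5); ray(-1,-1) blocked at (0,0)]
Union (8 distinct): (0,0) (1,1) (2,2) (3,3) (3,5) (4,4) (5,3) (5,5)

Answer: 8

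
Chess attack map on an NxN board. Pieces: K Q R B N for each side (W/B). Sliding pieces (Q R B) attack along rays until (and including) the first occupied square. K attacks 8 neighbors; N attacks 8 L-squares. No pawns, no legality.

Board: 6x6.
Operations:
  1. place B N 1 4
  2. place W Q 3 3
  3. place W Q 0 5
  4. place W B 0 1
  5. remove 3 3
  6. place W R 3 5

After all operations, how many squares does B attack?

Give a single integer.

Op 1: place BN@(1,4)
Op 2: place WQ@(3,3)
Op 3: place WQ@(0,5)
Op 4: place WB@(0,1)
Op 5: remove (3,3)
Op 6: place WR@(3,5)
Per-piece attacks for B:
  BN@(1,4): attacks (3,5) (2,2) (3,3) (0,2)
Union (4 distinct): (0,2) (2,2) (3,3) (3,5)

Answer: 4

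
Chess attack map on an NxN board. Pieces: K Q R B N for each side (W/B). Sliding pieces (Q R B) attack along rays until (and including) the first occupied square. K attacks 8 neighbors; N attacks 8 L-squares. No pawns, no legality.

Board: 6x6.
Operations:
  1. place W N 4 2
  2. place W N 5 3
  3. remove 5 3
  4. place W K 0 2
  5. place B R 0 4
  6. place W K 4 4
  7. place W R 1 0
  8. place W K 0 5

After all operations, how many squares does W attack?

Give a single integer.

Op 1: place WN@(4,2)
Op 2: place WN@(5,3)
Op 3: remove (5,3)
Op 4: place WK@(0,2)
Op 5: place BR@(0,4)
Op 6: place WK@(4,4)
Op 7: place WR@(1,0)
Op 8: place WK@(0,5)
Per-piece attacks for W:
  WK@(0,2): attacks (0,3) (0,1) (1,2) (1,3) (1,1)
  WK@(0,5): attacks (0,4) (1,5) (1,4)
  WR@(1,0): attacks (1,1) (1,2) (1,3) (1,4) (1,5) (2,0) (3,0) (4,0) (5,0) (0,0)
  WN@(4,2): attacks (5,4) (3,4) (2,3) (5,0) (3,0) (2,1)
  WK@(4,4): attacks (4,5) (4,3) (5,4) (3,4) (5,5) (5,3) (3,5) (3,3)
Union (23 distinct): (0,0) (0,1) (0,3) (0,4) (1,1) (1,2) (1,3) (1,4) (1,5) (2,0) (2,1) (2,3) (3,0) (3,3) (3,4) (3,5) (4,0) (4,3) (4,5) (5,0) (5,3) (5,4) (5,5)

Answer: 23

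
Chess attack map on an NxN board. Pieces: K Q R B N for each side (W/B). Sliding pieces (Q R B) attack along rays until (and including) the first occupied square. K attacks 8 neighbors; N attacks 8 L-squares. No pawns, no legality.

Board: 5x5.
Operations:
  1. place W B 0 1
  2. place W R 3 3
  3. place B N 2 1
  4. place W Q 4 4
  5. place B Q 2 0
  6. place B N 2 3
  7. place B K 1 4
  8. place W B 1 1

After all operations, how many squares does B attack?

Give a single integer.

Op 1: place WB@(0,1)
Op 2: place WR@(3,3)
Op 3: place BN@(2,1)
Op 4: place WQ@(4,4)
Op 5: place BQ@(2,0)
Op 6: place BN@(2,3)
Op 7: place BK@(1,4)
Op 8: place WB@(1,1)
Per-piece attacks for B:
  BK@(1,4): attacks (1,3) (2,4) (0,4) (2,3) (0,3)
  BQ@(2,0): attacks (2,1) (3,0) (4,0) (1,0) (0,0) (3,1) (4,2) (1,1) [ray(0,1) blocked at (2,1); ray(-1,1) blocked at (1,1)]
  BN@(2,1): attacks (3,3) (4,2) (1,3) (0,2) (4,0) (0,0)
  BN@(2,3): attacks (4,4) (0,4) (3,1) (4,2) (1,1) (0,2)
Union (16 distinct): (0,0) (0,2) (0,3) (0,4) (1,0) (1,1) (1,3) (2,1) (2,3) (2,4) (3,0) (3,1) (3,3) (4,0) (4,2) (4,4)

Answer: 16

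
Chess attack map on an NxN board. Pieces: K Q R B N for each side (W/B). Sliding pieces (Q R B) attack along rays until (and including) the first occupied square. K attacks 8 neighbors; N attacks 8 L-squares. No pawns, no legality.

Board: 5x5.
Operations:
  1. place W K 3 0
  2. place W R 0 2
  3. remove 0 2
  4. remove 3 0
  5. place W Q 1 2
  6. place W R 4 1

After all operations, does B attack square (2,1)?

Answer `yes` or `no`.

Op 1: place WK@(3,0)
Op 2: place WR@(0,2)
Op 3: remove (0,2)
Op 4: remove (3,0)
Op 5: place WQ@(1,2)
Op 6: place WR@(4,1)
Per-piece attacks for B:
B attacks (2,1): no

Answer: no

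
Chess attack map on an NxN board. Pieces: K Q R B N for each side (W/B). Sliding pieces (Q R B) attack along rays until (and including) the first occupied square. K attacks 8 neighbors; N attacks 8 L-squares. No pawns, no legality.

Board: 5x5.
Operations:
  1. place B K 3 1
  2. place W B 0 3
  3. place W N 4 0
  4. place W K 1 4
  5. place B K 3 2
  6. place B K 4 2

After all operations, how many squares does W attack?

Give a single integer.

Op 1: place BK@(3,1)
Op 2: place WB@(0,3)
Op 3: place WN@(4,0)
Op 4: place WK@(1,4)
Op 5: place BK@(3,2)
Op 6: place BK@(4,2)
Per-piece attacks for W:
  WB@(0,3): attacks (1,4) (1,2) (2,1) (3,0) [ray(1,1) blocked at (1,4)]
  WK@(1,4): attacks (1,3) (2,4) (0,4) (2,3) (0,3)
  WN@(4,0): attacks (3,2) (2,1)
Union (10 distinct): (0,3) (0,4) (1,2) (1,3) (1,4) (2,1) (2,3) (2,4) (3,0) (3,2)

Answer: 10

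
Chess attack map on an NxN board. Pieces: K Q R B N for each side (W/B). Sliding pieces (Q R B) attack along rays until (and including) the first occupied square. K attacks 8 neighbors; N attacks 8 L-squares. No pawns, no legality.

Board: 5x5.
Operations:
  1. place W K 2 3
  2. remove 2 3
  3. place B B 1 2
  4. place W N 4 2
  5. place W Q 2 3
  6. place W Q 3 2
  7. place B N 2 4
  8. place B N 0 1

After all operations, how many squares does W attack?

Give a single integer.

Answer: 18

Derivation:
Op 1: place WK@(2,3)
Op 2: remove (2,3)
Op 3: place BB@(1,2)
Op 4: place WN@(4,2)
Op 5: place WQ@(2,3)
Op 6: place WQ@(3,2)
Op 7: place BN@(2,4)
Op 8: place BN@(0,1)
Per-piece attacks for W:
  WQ@(2,3): attacks (2,4) (2,2) (2,1) (2,0) (3,3) (4,3) (1,3) (0,3) (3,4) (3,2) (1,4) (1,2) [ray(0,1) blocked at (2,4); ray(1,-1) blocked at (3,2); ray(-1,-1) blocked at (1,2)]
  WQ@(3,2): attacks (3,3) (3,4) (3,1) (3,0) (4,2) (2,2) (1,2) (4,3) (4,1) (2,3) (2,1) (1,0) [ray(1,0) blocked at (4,2); ray(-1,0) blocked at (1,2); ray(-1,1) blocked at (2,3)]
  WN@(4,2): attacks (3,4) (2,3) (3,0) (2,1)
Union (18 distinct): (0,3) (1,0) (1,2) (1,3) (1,4) (2,0) (2,1) (2,2) (2,3) (2,4) (3,0) (3,1) (3,2) (3,3) (3,4) (4,1) (4,2) (4,3)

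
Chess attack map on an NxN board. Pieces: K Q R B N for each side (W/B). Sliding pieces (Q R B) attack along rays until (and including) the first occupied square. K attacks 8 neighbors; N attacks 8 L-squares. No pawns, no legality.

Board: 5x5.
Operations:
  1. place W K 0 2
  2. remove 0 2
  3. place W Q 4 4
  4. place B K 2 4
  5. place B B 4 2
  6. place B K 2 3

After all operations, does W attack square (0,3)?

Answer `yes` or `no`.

Op 1: place WK@(0,2)
Op 2: remove (0,2)
Op 3: place WQ@(4,4)
Op 4: place BK@(2,4)
Op 5: place BB@(4,2)
Op 6: place BK@(2,3)
Per-piece attacks for W:
  WQ@(4,4): attacks (4,3) (4,2) (3,4) (2,4) (3,3) (2,2) (1,1) (0,0) [ray(0,-1) blocked at (4,2); ray(-1,0) blocked at (2,4)]
W attacks (0,3): no

Answer: no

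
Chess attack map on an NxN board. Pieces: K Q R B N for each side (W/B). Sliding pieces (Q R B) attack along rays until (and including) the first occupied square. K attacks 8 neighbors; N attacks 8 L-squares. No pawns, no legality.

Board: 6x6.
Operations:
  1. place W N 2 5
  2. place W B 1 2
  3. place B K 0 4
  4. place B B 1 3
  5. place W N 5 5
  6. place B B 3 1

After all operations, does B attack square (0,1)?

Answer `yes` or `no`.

Answer: no

Derivation:
Op 1: place WN@(2,5)
Op 2: place WB@(1,2)
Op 3: place BK@(0,4)
Op 4: place BB@(1,3)
Op 5: place WN@(5,5)
Op 6: place BB@(3,1)
Per-piece attacks for B:
  BK@(0,4): attacks (0,5) (0,3) (1,4) (1,5) (1,3)
  BB@(1,3): attacks (2,4) (3,5) (2,2) (3,1) (0,4) (0,2) [ray(1,-1) blocked at (3,1); ray(-1,1) blocked at (0,4)]
  BB@(3,1): attacks (4,2) (5,3) (4,0) (2,2) (1,3) (2,0) [ray(-1,1) blocked at (1,3)]
B attacks (0,1): no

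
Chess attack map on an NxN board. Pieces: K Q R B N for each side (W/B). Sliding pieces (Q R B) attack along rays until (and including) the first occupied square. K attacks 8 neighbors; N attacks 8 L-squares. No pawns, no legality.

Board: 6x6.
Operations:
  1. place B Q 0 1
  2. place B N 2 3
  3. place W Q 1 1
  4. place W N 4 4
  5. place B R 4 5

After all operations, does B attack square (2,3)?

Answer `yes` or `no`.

Op 1: place BQ@(0,1)
Op 2: place BN@(2,3)
Op 3: place WQ@(1,1)
Op 4: place WN@(4,4)
Op 5: place BR@(4,5)
Per-piece attacks for B:
  BQ@(0,1): attacks (0,2) (0,3) (0,4) (0,5) (0,0) (1,1) (1,2) (2,3) (1,0) [ray(1,0) blocked at (1,1); ray(1,1) blocked at (2,3)]
  BN@(2,3): attacks (3,5) (4,4) (1,5) (0,4) (3,1) (4,2) (1,1) (0,2)
  BR@(4,5): attacks (4,4) (5,5) (3,5) (2,5) (1,5) (0,5) [ray(0,-1) blocked at (4,4)]
B attacks (2,3): yes

Answer: yes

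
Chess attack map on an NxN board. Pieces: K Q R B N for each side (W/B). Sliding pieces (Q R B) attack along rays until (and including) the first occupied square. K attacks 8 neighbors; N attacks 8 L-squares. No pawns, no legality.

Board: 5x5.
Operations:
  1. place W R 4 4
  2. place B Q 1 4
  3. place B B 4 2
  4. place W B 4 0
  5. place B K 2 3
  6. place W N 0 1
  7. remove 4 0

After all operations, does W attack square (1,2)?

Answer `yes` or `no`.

Op 1: place WR@(4,4)
Op 2: place BQ@(1,4)
Op 3: place BB@(4,2)
Op 4: place WB@(4,0)
Op 5: place BK@(2,3)
Op 6: place WN@(0,1)
Op 7: remove (4,0)
Per-piece attacks for W:
  WN@(0,1): attacks (1,3) (2,2) (2,0)
  WR@(4,4): attacks (4,3) (4,2) (3,4) (2,4) (1,4) [ray(0,-1) blocked at (4,2); ray(-1,0) blocked at (1,4)]
W attacks (1,2): no

Answer: no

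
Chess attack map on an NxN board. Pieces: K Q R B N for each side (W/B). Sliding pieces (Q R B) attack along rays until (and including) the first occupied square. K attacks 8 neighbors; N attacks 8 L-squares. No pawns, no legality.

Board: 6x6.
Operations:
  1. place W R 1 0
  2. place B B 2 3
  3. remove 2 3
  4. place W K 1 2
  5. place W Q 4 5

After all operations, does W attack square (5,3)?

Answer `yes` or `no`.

Answer: no

Derivation:
Op 1: place WR@(1,0)
Op 2: place BB@(2,3)
Op 3: remove (2,3)
Op 4: place WK@(1,2)
Op 5: place WQ@(4,5)
Per-piece attacks for W:
  WR@(1,0): attacks (1,1) (1,2) (2,0) (3,0) (4,0) (5,0) (0,0) [ray(0,1) blocked at (1,2)]
  WK@(1,2): attacks (1,3) (1,1) (2,2) (0,2) (2,3) (2,1) (0,3) (0,1)
  WQ@(4,5): attacks (4,4) (4,3) (4,2) (4,1) (4,0) (5,5) (3,5) (2,5) (1,5) (0,5) (5,4) (3,4) (2,3) (1,2) [ray(-1,-1) blocked at (1,2)]
W attacks (5,3): no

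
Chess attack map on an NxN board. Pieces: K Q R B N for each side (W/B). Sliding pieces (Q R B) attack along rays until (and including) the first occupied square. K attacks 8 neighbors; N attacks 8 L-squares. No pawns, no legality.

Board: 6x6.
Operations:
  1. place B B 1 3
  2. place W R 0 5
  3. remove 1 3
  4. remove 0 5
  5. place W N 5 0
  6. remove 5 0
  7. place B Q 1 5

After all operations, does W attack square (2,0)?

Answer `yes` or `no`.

Answer: no

Derivation:
Op 1: place BB@(1,3)
Op 2: place WR@(0,5)
Op 3: remove (1,3)
Op 4: remove (0,5)
Op 5: place WN@(5,0)
Op 6: remove (5,0)
Op 7: place BQ@(1,5)
Per-piece attacks for W:
W attacks (2,0): no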